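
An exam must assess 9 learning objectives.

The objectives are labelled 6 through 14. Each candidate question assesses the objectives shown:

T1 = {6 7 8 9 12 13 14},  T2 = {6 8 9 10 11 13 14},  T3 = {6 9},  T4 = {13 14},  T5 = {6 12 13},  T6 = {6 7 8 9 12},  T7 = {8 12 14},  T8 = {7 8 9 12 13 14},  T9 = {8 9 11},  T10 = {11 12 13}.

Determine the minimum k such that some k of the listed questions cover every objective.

Take {T2, T8}. Their union is {6, 7, 8, 9, 10, 11, 12, 13, 14}, which is all 9 objectives.
No single question has all 9 objectives (the largest, T1, has 7), so 2 is optimal.

2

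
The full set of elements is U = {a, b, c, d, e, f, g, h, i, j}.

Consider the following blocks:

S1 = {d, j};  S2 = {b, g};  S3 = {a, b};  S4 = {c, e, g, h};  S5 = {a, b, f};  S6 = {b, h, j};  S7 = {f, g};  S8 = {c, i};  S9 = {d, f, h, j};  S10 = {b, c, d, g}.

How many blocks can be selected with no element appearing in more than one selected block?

4

S1, S3, S7, S8 are pairwise disjoint (S1={d,j}; S3={a,b}; S7={f,g}; S8={c,i}).
Every remaining block overlaps one of these, and no 5 of the listed blocks are pairwise disjoint, so 4 is the maximum.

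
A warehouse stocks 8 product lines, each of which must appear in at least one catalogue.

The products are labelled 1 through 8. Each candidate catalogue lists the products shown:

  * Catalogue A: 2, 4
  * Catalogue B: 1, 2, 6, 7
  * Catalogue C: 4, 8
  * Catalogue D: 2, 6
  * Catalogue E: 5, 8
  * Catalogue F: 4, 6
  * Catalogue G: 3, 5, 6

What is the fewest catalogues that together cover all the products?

Take {B, C, G}. Their union is {1, 2, 3, 4, 5, 6, 7, 8}, which is all 8 products.
Only B contains 1, so B is forced; the remaining 4 products need at least 2 more catalogues (each remaining catalogue adds at most 2) — so at least 3 catalogues are needed, and 3 is optimal.

3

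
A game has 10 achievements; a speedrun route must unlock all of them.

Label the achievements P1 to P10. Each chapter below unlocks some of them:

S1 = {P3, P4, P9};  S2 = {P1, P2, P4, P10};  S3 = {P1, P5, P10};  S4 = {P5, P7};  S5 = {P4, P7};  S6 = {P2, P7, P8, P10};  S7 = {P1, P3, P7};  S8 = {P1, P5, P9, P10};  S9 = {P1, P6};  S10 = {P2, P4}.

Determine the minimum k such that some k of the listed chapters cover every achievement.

S1 and S4 and S6 and S9 together: S1 ∪ S4 ∪ S6 ∪ S9 = {P1, P2, P3, P4, P5, P6, P7, P8, P9, P10} — every achievement is covered.
No 3 of the 10 chapters cover everything (all 120 combinations miss at least one achievement), so 4 is optimal.

4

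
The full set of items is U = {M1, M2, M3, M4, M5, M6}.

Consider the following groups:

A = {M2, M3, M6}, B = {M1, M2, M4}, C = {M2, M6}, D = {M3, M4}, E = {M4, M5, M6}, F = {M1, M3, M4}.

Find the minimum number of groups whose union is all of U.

Take {B, D, E}. Their union is {M1, M2, M3, M4, M5, M6}, which is all 6 items.
Only E contains M5, so E is forced; the remaining 3 items need at least 2 more groups (each remaining group adds at most 2) — so at least 3 groups are needed, and 3 is optimal.

3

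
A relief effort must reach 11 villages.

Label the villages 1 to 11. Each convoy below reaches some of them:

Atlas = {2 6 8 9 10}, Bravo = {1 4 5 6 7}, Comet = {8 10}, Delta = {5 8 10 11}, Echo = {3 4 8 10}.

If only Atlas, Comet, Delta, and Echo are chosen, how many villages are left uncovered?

2

Union of Atlas, Comet, Delta, Echo = {2, 3, 4, 5, 6, 8, 9, 10, 11}.
Not covered: 1, 7 — 2 villages.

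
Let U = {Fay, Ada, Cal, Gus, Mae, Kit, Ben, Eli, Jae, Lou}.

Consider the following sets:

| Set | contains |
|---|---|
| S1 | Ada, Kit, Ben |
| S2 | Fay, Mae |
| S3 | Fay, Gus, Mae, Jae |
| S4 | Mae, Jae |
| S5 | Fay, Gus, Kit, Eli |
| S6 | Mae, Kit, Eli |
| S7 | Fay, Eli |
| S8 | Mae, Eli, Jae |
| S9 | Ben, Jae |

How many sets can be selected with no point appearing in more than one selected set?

3

S1, S4, S7 are pairwise disjoint (S1={Ada,Kit,Ben}; S4={Mae,Jae}; S7={Fay,Eli}).
Every remaining set overlaps one of these, and no 4 of the listed sets are pairwise disjoint, so 3 is the maximum.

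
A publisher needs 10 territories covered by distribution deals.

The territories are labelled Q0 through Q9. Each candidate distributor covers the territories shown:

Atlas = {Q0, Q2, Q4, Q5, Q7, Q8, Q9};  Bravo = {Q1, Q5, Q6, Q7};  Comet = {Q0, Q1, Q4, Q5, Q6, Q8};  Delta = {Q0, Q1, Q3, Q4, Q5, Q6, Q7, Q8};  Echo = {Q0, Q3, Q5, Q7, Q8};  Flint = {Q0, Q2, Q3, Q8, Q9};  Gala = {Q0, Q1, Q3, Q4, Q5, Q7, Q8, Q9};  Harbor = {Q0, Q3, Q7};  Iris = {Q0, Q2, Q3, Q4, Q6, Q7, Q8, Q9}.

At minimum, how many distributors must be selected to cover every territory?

2

Take {Delta, Flint}. Their union is {Q0, Q1, Q2, Q3, Q4, Q5, Q6, Q7, Q8, Q9}, which is all 10 territories.
No single distributor has all 10 territories (the largest, Delta, has 8), so 2 is optimal.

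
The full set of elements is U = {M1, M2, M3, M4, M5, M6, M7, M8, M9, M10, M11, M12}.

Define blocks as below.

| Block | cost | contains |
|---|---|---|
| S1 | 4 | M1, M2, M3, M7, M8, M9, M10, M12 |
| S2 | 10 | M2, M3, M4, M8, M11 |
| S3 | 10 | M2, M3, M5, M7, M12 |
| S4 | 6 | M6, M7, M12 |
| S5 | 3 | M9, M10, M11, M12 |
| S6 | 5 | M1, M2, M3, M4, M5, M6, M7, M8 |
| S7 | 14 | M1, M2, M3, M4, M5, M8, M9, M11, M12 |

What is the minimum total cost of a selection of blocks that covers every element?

S5, S6 together cover every element (S5 ∪ S6 = {M1, M2, M3, M4, M5, M6, M7, M8, M9, M10, M11, M12}); total cost 3 + 5 = 8.
The greedy pick S1, S6, S5 costs 12; no covering selection beats 8.

8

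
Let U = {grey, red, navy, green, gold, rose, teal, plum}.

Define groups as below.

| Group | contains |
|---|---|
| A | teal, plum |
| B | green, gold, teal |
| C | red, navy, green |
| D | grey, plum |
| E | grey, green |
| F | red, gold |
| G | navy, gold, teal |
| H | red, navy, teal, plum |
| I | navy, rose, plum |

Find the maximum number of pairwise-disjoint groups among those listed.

E, F, I are pairwise disjoint (E={grey,green}; F={red,gold}; I={navy,rose,plum}).
Every remaining group overlaps one of these, and no 4 of the listed groups are pairwise disjoint, so 3 is the maximum.

3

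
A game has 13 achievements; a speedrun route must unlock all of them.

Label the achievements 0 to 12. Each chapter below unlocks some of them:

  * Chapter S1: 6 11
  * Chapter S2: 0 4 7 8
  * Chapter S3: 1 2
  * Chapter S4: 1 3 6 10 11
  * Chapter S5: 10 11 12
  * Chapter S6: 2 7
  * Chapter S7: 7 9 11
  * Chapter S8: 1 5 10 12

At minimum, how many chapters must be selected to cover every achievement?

5

Take {S2, S4, S6, S7, S8}. Their union is {0, 1, 2, 3, 4, 5, 6, 7, 8, 9, 10, 11, 12}, which is all 13 achievements.
No 4 of the 8 chapters cover everything (all 70 combinations miss at least one achievement), so 5 is optimal.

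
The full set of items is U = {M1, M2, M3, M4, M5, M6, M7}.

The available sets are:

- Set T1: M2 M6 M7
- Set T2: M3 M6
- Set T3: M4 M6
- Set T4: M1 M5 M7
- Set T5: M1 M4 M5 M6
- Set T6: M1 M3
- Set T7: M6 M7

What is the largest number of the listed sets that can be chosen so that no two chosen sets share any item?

2

T2, T4 are pairwise disjoint (T2={M3,M6}; T4={M1,M5,M7}).
Every remaining set overlaps one of these, and no 3 of the listed sets are pairwise disjoint, so 2 is the maximum.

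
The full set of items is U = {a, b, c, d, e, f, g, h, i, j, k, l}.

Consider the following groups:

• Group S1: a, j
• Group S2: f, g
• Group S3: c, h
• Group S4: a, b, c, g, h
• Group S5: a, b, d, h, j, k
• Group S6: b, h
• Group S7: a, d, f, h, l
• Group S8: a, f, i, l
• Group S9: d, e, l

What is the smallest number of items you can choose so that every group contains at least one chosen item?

The 4 items {g, h, j, l} hit every group.
The groups S1, S2, S3, S9 are pairwise disjoint, so any hitting set needs a separate item for each — at least 4. Hence 4 is optimal.

4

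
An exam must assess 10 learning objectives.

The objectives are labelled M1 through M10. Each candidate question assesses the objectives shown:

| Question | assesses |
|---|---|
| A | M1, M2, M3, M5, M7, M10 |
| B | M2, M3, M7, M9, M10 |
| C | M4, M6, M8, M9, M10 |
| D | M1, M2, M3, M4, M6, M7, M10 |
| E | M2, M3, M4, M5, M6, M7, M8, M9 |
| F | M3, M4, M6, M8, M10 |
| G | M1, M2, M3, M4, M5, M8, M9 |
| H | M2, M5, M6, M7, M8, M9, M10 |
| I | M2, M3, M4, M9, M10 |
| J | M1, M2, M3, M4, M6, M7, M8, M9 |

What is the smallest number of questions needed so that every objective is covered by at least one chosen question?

2

A and E together: A ∪ E = {M1, M2, M3, M4, M5, M6, M7, M8, M9, M10} — every objective is covered.
No single question has all 10 objectives (the largest, E, has 8), so 2 is optimal.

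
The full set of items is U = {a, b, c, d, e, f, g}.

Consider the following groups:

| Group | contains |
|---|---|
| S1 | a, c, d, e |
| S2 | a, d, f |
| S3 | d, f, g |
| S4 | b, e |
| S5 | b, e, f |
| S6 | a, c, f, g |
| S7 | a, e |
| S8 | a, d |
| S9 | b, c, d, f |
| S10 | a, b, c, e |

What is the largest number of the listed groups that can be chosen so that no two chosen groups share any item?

S4, S6 are pairwise disjoint (S4={b,e}; S6={a,c,f,g}).
Every remaining group overlaps one of these, and no 3 of the listed groups are pairwise disjoint, so 2 is the maximum.

2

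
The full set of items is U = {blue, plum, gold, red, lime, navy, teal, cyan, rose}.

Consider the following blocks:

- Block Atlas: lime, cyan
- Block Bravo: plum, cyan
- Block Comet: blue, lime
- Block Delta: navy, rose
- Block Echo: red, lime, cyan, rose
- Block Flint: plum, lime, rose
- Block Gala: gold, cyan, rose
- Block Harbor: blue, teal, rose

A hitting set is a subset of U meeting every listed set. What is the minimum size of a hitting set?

3

H = {blue, cyan, rose} meets every block (each contains at least one member of H), and |H| = 3.
The blocks Bravo, Comet, Delta are pairwise disjoint, so any hitting set needs a separate item for each — at least 3. Hence 3 is optimal.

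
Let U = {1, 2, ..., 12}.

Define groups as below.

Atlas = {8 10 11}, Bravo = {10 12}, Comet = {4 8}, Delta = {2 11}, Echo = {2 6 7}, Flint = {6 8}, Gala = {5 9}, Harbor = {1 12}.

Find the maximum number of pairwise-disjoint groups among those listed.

4

Delta, Flint, Gala, Harbor are pairwise disjoint (Delta={2,11}; Flint={6,8}; Gala={5,9}; Harbor={1,12}).
Every remaining group overlaps one of these, and no 5 of the listed groups are pairwise disjoint, so 4 is the maximum.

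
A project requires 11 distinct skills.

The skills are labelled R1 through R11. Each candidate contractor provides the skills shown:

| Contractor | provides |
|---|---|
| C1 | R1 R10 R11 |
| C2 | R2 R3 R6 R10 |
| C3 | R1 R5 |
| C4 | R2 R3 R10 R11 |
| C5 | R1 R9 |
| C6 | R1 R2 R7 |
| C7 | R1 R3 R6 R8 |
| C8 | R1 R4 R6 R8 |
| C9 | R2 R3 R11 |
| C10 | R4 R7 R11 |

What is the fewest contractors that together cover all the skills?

C3 and C4 and C5 and C7 and C10 together: C3 ∪ C4 ∪ C5 ∪ C7 ∪ C10 = {R1, R2, R3, R4, R5, R6, R7, R8, R9, R10, R11} — every skill is covered.
No 4 of the 10 contractors cover everything (all 210 combinations miss at least one skill), so 5 is optimal.

5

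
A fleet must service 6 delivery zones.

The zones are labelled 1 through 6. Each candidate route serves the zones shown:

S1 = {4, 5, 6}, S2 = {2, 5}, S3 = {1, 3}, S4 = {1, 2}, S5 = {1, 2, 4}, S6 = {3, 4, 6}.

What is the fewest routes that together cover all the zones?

S1 and S3 and S5 together: S1 ∪ S3 ∪ S5 = {1, 2, 3, 4, 5, 6} — every zone is covered.
No 2 of the 6 routes cover everything (all 15 combinations miss at least one zone), so 3 is optimal.

3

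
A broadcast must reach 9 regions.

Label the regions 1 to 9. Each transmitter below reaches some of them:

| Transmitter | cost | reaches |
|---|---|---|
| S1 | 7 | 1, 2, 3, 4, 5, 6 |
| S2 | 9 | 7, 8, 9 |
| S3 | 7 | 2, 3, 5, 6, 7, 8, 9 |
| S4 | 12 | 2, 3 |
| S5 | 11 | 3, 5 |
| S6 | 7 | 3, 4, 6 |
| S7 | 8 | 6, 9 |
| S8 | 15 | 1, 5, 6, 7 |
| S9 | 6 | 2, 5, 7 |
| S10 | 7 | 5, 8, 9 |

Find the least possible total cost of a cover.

14

S1, S3 together cover every region (S1 ∪ S3 = {1, 2, 3, 4, 5, 6, 7, 8, 9}); total cost 7 + 7 = 14.
No covering selection has total cost below 14.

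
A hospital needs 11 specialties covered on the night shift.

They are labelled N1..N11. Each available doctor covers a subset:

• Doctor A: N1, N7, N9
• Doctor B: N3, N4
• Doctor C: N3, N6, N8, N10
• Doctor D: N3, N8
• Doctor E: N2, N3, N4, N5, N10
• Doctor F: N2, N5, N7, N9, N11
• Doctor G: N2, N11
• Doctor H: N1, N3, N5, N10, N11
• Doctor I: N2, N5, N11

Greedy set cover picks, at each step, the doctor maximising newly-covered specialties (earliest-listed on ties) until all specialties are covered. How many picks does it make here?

4

Greedy: pick E (covers 5 new) → pick A (covers 3 new) → pick C (covers 2 new) → pick F (covers 1 new). Total picks: 4.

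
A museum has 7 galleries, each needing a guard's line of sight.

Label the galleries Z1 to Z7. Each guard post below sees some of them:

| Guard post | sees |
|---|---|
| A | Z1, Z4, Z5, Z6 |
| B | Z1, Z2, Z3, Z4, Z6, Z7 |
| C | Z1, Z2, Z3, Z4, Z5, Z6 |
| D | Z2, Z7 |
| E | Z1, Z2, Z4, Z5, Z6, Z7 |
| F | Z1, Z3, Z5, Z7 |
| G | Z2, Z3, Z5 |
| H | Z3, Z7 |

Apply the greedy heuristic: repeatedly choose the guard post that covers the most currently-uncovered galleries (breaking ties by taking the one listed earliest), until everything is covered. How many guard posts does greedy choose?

Greedy: pick B (covers 6 new) → pick A (covers 1 new). Total picks: 2.

2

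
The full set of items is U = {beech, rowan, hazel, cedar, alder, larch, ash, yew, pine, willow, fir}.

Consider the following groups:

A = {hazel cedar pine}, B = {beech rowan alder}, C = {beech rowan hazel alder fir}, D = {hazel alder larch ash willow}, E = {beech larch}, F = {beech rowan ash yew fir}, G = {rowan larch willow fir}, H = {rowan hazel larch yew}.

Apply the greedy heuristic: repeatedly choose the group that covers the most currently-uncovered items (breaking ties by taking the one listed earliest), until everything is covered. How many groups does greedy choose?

Greedy: pick C (covers 5 new) → pick D (covers 3 new) → pick A (covers 2 new) → pick F (covers 1 new). Total picks: 4.
(The true minimum cover uses only 3 groups, so greedy is not optimal here.)

4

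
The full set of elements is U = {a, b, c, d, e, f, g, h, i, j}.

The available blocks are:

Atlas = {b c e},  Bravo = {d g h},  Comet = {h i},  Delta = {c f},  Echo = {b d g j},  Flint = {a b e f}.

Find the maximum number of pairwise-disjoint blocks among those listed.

Comet, Delta, Echo are pairwise disjoint (Comet={h,i}; Delta={c,f}; Echo={b,d,g,j}).
Every remaining block overlaps one of these, and no 4 of the listed blocks are pairwise disjoint, so 3 is the maximum.

3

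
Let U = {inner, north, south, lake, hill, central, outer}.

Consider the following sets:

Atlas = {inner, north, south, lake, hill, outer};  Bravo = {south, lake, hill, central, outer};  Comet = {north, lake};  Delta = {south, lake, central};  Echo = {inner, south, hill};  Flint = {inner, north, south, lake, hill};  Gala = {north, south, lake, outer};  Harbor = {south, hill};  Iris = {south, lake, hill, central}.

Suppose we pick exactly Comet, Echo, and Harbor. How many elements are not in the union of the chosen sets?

2

Union of Comet, Echo, Harbor = {inner, north, south, lake, hill}.
Not covered: central, outer — 2 elements.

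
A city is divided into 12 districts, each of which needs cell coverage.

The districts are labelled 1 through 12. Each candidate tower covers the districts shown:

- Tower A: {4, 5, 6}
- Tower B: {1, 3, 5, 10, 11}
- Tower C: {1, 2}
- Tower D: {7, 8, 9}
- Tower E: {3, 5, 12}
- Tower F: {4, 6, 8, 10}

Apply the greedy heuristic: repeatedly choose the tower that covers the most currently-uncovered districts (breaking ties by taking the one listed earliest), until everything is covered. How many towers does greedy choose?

Greedy: pick B (covers 5 new) → pick D (covers 3 new) → pick A (covers 2 new) → pick C (covers 1 new) → pick E (covers 1 new). Total picks: 5.

5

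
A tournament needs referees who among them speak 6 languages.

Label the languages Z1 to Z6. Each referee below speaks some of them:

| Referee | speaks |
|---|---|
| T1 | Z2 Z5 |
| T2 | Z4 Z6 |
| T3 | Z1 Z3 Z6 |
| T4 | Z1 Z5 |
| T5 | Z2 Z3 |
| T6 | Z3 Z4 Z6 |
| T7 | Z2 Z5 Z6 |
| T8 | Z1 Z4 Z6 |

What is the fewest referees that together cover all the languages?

Take {T1, T4, T6}. Their union is {Z1, Z2, Z3, Z4, Z5, Z6}, which is all 6 languages.
No 2 of the 8 referees cover everything (all 28 combinations miss at least one language), so 3 is optimal.

3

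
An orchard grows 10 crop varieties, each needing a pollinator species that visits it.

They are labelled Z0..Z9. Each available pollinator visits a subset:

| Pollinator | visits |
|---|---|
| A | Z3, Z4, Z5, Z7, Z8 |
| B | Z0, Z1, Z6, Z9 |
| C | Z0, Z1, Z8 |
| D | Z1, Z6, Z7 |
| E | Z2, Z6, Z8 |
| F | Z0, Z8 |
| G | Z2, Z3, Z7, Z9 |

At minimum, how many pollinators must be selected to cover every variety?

3

Take {A, B, E}. Their union is {Z0, Z1, Z2, Z3, Z4, Z5, Z6, Z7, Z8, Z9}, which is all 10 varieties.
Only A contains Z4, so A is forced; the remaining 5 varieties need at least 2 more pollinators (each remaining pollinator adds at most 4) — so at least 3 pollinators are needed, and 3 is optimal.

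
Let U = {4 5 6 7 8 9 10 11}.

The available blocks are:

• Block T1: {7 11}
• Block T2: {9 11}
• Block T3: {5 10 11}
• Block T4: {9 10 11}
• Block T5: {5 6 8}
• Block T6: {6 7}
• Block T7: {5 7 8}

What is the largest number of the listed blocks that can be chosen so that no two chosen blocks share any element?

T1, T5 are pairwise disjoint (T1={7,11}; T5={5,6,8}).
Every remaining block overlaps one of these, and no 3 of the listed blocks are pairwise disjoint, so 2 is the maximum.

2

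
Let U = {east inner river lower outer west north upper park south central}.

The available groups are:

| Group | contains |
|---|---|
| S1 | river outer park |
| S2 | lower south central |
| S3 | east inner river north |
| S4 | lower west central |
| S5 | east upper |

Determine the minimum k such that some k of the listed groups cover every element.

Take {S1, S2, S3, S4, S5}. Their union is {east, inner, river, lower, outer, west, north, upper, park, south, central}, which is all 11 elements.
No 4 of the 5 groups cover everything (all 5 combinations miss at least one element), so 5 is optimal.

5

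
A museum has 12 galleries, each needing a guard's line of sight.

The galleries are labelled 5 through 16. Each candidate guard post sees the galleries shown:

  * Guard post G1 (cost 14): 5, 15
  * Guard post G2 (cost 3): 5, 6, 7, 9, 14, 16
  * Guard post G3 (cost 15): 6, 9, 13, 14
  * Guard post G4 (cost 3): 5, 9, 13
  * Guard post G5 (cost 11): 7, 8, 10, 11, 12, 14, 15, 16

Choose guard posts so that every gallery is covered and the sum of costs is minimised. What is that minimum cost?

G2, G4, G5 together cover every gallery (G2 ∪ G4 ∪ G5 = {5, 6, 7, 8, 9, 10, 11, 12, 13, 14, 15, 16}); total cost 3 + 3 + 11 = 17.
No covering selection has total cost below 17.

17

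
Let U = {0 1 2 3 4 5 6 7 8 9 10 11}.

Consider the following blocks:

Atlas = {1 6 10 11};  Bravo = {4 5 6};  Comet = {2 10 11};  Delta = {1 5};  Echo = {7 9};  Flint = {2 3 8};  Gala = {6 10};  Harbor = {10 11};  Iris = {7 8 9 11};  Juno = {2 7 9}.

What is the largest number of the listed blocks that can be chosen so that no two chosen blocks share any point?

4

Bravo, Echo, Flint, Harbor are pairwise disjoint (Bravo={4,5,6}; Echo={7,9}; Flint={2,3,8}; Harbor={10,11}).
Every remaining block overlaps one of these, and no 5 of the listed blocks are pairwise disjoint, so 4 is the maximum.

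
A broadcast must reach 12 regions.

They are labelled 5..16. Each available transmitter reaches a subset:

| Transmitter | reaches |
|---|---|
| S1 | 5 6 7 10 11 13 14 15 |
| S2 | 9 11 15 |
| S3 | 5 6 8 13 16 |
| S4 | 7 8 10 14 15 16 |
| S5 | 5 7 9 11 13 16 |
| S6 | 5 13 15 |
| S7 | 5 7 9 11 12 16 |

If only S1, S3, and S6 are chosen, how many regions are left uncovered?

2

Union of S1, S3, S6 = {5, 6, 7, 8, 10, 11, 13, 14, 15, 16}.
Not covered: 9, 12 — 2 regions.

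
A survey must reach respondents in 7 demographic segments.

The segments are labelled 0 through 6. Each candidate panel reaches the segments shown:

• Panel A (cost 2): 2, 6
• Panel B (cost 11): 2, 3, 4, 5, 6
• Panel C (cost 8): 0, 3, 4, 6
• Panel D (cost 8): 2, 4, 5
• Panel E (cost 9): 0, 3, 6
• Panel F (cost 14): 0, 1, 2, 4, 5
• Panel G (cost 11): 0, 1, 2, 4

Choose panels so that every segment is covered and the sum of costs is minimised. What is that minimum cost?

C, F together cover every segment (C ∪ F = {0, 1, 2, 3, 4, 5, 6}); total cost 8 + 14 = 22.
The greedy pick A, C, F costs 24; no covering selection beats 22.

22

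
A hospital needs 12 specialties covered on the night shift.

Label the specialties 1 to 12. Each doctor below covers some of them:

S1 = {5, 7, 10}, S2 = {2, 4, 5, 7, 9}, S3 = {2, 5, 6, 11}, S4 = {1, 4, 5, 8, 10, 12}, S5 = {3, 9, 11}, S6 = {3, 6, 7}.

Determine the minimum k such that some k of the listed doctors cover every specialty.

4

S2 and S3 and S4 and S6 together: S2 ∪ S3 ∪ S4 ∪ S6 = {1, 2, 3, 4, 5, 6, 7, 8, 9, 10, 11, 12} — every specialty is covered.
No 3 of the 6 doctors cover everything (all 20 combinations miss at least one specialty), so 4 is optimal.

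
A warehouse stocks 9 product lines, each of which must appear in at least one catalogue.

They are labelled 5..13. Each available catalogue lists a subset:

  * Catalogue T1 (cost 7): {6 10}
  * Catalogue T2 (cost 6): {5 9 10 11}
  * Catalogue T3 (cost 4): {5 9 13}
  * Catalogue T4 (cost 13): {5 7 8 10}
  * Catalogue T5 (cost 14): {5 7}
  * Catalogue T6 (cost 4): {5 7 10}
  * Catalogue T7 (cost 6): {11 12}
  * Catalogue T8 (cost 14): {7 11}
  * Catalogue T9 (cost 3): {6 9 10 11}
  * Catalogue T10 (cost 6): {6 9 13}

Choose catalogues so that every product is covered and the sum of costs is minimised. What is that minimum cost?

T4, T7, T10 together cover every product (T4 ∪ T7 ∪ T10 = {5, 6, 7, 8, 9, 10, 11, 12, 13}); total cost 13 + 6 + 6 = 25.
The greedy pick T9, T3, T6, T7, T4 costs 30; no covering selection beats 25.

25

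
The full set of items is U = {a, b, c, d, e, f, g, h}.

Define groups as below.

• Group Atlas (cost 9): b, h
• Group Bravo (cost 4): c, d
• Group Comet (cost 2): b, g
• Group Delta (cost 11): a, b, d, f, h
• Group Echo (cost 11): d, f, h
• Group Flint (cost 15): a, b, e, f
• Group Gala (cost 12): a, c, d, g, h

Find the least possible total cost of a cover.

27

Flint, Gala together cover every item (Flint ∪ Gala = {a, b, c, d, e, f, g, h}); total cost 15 + 12 = 27.
The greedy pick Comet, Bravo, Delta, Flint costs 32; no covering selection beats 27.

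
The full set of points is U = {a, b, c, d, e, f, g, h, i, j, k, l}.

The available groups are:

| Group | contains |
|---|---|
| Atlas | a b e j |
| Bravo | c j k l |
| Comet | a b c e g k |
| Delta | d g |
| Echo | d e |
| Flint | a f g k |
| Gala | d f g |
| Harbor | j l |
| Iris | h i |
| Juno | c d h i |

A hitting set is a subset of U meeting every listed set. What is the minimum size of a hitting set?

4

T = {a, d, i, l} meets every group (each contains at least one member of T), and |T| = 4.
The groups Echo, Flint, Harbor, Iris are pairwise disjoint, so any hitting set needs a separate point for each — at least 4. Hence 4 is optimal.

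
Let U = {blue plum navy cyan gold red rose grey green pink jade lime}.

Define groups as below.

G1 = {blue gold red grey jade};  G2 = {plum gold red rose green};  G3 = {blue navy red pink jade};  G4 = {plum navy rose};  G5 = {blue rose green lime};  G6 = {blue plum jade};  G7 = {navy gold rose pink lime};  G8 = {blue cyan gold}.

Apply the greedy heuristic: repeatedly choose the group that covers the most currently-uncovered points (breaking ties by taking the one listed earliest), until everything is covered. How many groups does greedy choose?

Greedy: pick G1 (covers 5 new) → pick G7 (covers 4 new) → pick G2 (covers 2 new) → pick G8 (covers 1 new). Total picks: 4.

4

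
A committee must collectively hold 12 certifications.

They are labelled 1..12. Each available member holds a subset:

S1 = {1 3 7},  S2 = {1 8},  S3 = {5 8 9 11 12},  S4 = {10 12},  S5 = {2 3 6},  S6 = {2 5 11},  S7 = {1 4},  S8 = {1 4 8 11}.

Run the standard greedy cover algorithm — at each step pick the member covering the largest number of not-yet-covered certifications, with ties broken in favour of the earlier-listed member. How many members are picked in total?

5

Greedy: pick S3 (covers 5 new) → pick S1 (covers 3 new) → pick S5 (covers 2 new) → pick S4 (covers 1 new) → pick S7 (covers 1 new). Total picks: 5.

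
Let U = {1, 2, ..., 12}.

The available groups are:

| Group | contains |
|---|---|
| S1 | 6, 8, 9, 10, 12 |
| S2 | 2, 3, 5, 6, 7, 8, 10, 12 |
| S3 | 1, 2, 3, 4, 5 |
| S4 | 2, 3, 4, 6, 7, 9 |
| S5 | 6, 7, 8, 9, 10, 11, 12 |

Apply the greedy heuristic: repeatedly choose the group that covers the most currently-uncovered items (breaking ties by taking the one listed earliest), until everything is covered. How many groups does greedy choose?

3

Greedy: pick S2 (covers 8 new) → pick S3 (covers 2 new) → pick S5 (covers 2 new). Total picks: 3.
(The true minimum cover uses only 2 groups, so greedy is not optimal here.)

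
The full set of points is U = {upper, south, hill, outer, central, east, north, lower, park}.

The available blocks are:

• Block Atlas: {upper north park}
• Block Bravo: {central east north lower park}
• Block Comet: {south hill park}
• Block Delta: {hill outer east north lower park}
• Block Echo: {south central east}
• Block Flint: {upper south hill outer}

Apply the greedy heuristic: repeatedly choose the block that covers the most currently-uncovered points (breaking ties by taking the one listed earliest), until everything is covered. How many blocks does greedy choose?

3

Greedy: pick Delta (covers 6 new) → pick Echo (covers 2 new) → pick Atlas (covers 1 new). Total picks: 3.
(The true minimum cover uses only 2 blocks, so greedy is not optimal here.)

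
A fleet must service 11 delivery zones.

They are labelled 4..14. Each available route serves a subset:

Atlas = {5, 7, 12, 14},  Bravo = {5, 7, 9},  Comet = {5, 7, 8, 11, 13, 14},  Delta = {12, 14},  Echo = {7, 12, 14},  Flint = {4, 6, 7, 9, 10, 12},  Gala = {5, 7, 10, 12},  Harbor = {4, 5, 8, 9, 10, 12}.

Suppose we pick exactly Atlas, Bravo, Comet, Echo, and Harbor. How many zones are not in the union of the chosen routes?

Union of Atlas, Bravo, Comet, Echo, Harbor = {4, 5, 7, 8, 9, 10, 11, 12, 13, 14}.
Not covered: 6 — 1 zone.

1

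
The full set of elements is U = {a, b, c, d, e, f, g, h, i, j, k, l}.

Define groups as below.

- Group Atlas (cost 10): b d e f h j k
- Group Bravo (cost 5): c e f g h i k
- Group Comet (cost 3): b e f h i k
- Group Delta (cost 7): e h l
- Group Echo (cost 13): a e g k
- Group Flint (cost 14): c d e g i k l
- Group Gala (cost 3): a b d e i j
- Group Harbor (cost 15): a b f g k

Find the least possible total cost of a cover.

Bravo, Delta, Gala together cover every element (Bravo ∪ Delta ∪ Gala = {a, b, c, d, e, f, g, h, i, j, k, l}); total cost 5 + 7 + 3 = 15.
The greedy pick Comet, Gala, Bravo, Delta costs 18; no covering selection beats 15.

15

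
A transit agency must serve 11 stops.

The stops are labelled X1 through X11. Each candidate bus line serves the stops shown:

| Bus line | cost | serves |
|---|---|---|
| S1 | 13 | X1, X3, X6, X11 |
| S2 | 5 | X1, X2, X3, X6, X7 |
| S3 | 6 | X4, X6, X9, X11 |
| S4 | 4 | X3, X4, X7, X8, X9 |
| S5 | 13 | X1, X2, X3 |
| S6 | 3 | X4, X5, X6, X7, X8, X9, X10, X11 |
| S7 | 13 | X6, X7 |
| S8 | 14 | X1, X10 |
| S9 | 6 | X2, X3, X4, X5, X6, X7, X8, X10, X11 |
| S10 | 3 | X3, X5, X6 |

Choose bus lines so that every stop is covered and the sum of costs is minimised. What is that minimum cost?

S2, S6 together cover every stop (S2 ∪ S6 = {X1, X2, X3, X4, X5, X6, X7, X8, X9, X10, X11}); total cost 5 + 3 = 8.
No covering selection has total cost below 8.

8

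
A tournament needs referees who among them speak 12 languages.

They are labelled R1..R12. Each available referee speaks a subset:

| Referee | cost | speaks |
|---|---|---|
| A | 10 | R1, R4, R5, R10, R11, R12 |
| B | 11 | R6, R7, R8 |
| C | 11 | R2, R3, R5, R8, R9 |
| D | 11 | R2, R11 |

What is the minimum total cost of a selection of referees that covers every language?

32

A, B, C together cover every language (A ∪ B ∪ C = {R1, R2, R3, R4, R5, R6, R7, R8, R9, R10, R11, R12}); total cost 10 + 11 + 11 = 32.
No covering selection has total cost below 32.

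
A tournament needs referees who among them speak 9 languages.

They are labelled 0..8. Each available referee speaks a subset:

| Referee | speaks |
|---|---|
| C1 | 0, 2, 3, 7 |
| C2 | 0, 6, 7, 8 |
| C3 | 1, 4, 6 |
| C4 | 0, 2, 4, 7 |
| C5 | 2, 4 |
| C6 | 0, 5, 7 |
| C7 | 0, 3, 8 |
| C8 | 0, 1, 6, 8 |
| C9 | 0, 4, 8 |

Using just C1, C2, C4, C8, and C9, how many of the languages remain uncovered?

1

Union of C1, C2, C4, C8, C9 = {0, 1, 2, 3, 4, 6, 7, 8}.
Not covered: 5 — 1 language.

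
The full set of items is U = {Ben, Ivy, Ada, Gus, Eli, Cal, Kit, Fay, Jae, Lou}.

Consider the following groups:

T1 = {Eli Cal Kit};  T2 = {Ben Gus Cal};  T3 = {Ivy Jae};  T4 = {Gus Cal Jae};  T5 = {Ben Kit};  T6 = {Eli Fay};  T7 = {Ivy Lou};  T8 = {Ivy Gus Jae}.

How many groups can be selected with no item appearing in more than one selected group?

T4, T5, T6, T7 are pairwise disjoint (T4={Gus,Cal,Jae}; T5={Ben,Kit}; T6={Eli,Fay}; T7={Ivy,Lou}).
Every remaining group overlaps one of these, and no 5 of the listed groups are pairwise disjoint, so 4 is the maximum.

4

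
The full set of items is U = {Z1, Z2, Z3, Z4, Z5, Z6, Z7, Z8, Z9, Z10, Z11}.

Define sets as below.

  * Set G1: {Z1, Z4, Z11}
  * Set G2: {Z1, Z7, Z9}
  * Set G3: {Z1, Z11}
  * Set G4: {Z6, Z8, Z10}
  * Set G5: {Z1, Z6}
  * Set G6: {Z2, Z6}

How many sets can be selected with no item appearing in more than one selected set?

G3, G6 are pairwise disjoint (G3={Z1,Z11}; G6={Z2,Z6}).
Every remaining set overlaps one of these, and no 3 of the listed sets are pairwise disjoint, so 2 is the maximum.

2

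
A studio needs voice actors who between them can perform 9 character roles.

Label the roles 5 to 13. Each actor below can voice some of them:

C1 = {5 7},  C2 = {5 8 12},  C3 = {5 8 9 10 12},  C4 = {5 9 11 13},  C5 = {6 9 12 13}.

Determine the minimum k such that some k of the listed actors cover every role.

C1 and C3 and C4 and C5 together: C1 ∪ C3 ∪ C4 ∪ C5 = {5, 6, 7, 8, 9, 10, 11, 12, 13} — every role is covered.
No 3 of the 5 actors cover everything (all 10 combinations miss at least one role), so 4 is optimal.

4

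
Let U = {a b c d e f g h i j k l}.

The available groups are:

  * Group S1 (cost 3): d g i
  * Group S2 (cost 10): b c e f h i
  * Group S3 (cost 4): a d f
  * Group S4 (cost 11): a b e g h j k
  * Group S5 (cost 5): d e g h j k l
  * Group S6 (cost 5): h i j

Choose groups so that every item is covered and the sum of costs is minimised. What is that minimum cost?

19

S2, S3, S5 together cover every item (S2 ∪ S3 ∪ S5 = {a, b, c, d, e, f, g, h, i, j, k, l}); total cost 10 + 4 + 5 = 19.
The greedy pick S5, S3, S1, S2 costs 22; no covering selection beats 19.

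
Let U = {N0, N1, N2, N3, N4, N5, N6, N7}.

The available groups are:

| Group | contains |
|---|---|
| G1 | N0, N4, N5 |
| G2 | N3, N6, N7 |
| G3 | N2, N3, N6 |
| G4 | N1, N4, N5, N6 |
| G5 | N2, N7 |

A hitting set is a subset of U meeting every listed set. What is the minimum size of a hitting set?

3

The 3 elements {N4, N6, N7} hit every group.
No choice of 2 elements meets every group, so 3 is the minimum.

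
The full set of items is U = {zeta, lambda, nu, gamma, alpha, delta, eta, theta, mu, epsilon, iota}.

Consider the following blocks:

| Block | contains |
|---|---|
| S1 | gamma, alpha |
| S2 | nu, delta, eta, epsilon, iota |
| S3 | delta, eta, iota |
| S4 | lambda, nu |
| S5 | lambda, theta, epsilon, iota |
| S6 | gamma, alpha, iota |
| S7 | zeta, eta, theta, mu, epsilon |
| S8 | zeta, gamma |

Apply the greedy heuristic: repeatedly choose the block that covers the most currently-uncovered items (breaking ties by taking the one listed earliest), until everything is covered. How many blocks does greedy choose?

Greedy: pick S2 (covers 5 new) → pick S7 (covers 3 new) → pick S1 (covers 2 new) → pick S4 (covers 1 new). Total picks: 4.

4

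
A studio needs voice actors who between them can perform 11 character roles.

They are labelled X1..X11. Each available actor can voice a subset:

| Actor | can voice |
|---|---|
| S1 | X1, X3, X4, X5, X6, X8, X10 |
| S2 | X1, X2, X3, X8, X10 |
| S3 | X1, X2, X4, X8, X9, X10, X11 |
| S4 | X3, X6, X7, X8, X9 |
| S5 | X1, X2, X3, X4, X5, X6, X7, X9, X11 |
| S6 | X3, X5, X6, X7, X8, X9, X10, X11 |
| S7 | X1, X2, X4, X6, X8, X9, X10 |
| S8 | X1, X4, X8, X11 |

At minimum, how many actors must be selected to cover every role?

2

Take {S1, S5}. Their union is {X1, X2, X3, X4, X5, X6, X7, X8, X9, X10, X11}, which is all 11 roles.
No single actor has all 11 roles (the largest, S5, has 9), so 2 is optimal.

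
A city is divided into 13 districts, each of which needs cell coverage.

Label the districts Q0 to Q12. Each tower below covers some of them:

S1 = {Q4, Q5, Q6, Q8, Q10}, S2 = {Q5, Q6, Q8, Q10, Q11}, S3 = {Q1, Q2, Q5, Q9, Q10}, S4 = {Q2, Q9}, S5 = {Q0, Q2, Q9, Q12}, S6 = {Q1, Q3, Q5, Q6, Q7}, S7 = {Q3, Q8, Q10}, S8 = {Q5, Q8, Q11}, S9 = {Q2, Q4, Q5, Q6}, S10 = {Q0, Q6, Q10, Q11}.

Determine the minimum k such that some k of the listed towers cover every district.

4

S1 and S5 and S6 and S10 together: S1 ∪ S5 ∪ S6 ∪ S10 = {Q0, Q1, Q2, Q3, Q4, Q5, Q6, Q7, Q8, Q9, Q10, Q11, Q12} — every district is covered.
No 3 of the 10 towers cover everything (all 120 combinations miss at least one district), so 4 is optimal.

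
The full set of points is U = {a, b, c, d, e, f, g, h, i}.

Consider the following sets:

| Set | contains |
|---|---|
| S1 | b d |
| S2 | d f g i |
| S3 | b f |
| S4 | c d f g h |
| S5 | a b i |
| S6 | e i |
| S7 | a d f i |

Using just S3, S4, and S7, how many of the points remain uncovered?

Union of S3, S4, S7 = {a, b, c, d, f, g, h, i}.
Not covered: e — 1 point.

1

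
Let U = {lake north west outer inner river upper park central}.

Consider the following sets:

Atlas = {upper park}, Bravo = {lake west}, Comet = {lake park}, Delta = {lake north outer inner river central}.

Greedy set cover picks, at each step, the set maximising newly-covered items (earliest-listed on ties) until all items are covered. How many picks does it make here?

Greedy: pick Delta (covers 6 new) → pick Atlas (covers 2 new) → pick Bravo (covers 1 new). Total picks: 3.

3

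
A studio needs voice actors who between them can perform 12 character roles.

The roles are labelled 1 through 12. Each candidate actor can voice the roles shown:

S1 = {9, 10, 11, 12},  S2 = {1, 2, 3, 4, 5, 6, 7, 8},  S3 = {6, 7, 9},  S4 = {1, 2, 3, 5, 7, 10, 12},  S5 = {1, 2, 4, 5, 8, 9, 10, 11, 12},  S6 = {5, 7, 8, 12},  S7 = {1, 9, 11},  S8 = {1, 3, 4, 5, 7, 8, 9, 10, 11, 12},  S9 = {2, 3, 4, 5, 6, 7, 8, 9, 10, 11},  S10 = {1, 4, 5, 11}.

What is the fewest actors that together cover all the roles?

2

S8 and S9 together: S8 ∪ S9 = {1, 2, 3, 4, 5, 6, 7, 8, 9, 10, 11, 12} — every role is covered.
No single actor has all 12 roles (the largest, S8, has 10), so 2 is optimal.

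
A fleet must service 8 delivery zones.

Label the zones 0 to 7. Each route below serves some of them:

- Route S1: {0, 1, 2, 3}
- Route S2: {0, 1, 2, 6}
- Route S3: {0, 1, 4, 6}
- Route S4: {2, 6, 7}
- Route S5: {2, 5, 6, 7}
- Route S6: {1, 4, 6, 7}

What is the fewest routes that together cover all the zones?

Take {S1, S3, S5}. Their union is {0, 1, 2, 3, 4, 5, 6, 7}, which is all 8 zones.
Only S1 contains 3, so S1 is forced; the remaining 4 zones need at least 2 more routes (each remaining route adds at most 3) — so at least 3 routes are needed, and 3 is optimal.

3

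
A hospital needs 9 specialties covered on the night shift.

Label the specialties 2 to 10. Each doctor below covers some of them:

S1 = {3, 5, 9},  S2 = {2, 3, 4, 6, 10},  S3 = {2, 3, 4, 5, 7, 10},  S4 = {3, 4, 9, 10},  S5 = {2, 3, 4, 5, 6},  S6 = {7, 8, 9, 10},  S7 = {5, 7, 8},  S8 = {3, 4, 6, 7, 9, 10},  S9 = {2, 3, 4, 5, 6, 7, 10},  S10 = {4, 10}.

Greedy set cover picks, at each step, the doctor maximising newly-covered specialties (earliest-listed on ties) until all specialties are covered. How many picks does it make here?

2

Greedy: pick S9 (covers 7 new) → pick S6 (covers 2 new). Total picks: 2.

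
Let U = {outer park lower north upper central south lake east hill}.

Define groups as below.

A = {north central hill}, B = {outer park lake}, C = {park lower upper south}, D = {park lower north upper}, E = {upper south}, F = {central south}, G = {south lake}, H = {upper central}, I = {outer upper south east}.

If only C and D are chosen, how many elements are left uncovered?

5

Union of C, D = {park, lower, north, upper, south}.
Not covered: outer, central, lake, east, hill — 5 elements.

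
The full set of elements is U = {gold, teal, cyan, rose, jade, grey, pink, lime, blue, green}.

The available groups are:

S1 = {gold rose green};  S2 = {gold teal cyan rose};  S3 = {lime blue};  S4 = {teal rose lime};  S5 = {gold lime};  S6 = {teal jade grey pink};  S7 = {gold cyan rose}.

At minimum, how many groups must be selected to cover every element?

Take {S1, S3, S6, S7}. Their union is {gold, teal, cyan, rose, jade, grey, pink, lime, blue, green}, which is all 10 elements.
No 3 of the 7 groups cover everything (all 35 combinations miss at least one element), so 4 is optimal.

4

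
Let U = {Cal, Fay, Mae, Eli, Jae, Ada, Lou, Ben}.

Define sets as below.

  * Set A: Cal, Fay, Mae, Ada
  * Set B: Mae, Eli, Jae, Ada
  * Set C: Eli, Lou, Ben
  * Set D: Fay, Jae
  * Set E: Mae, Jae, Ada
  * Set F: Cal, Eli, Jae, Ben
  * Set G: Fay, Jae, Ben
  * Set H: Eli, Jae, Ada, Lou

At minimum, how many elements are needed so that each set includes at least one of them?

The 3 elements {Mae, Jae, Lou} hit every set.
No choice of 2 elements meets every set, so 3 is the minimum.

3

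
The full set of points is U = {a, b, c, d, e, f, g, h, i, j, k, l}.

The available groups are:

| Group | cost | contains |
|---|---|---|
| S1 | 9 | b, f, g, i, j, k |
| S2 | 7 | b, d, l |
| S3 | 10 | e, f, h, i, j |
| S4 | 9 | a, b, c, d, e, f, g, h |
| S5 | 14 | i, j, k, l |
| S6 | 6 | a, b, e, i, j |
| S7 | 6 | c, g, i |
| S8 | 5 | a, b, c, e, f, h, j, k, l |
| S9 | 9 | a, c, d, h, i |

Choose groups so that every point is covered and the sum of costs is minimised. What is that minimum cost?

18

S2, S7, S8 together cover every point (S2 ∪ S7 ∪ S8 = {a, b, c, d, e, f, g, h, i, j, k, l}); total cost 7 + 6 + 5 = 18.
No covering selection has total cost below 18.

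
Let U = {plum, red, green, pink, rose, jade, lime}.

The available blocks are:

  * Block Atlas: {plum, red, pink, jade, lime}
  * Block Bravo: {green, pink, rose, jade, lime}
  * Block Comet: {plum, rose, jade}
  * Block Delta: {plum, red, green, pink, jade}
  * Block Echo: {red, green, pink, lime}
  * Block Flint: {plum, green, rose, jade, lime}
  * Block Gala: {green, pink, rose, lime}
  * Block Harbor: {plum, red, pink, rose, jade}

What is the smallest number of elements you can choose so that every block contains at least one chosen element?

2

H = {plum, lime} meets every block (each contains at least one member of H), and |H| = 2.
The blocks Comet, Echo are pairwise disjoint, so any hitting set needs a separate element for each — at least 2. Hence 2 is optimal.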